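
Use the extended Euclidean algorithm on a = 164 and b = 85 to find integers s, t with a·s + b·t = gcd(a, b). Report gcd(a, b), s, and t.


Euclidean algorithm on (164, 85) — divide until remainder is 0:
  164 = 1 · 85 + 79
  85 = 1 · 79 + 6
  79 = 13 · 6 + 1
  6 = 6 · 1 + 0
gcd(164, 85) = 1.
Track Bezout coefficients alongside the remainders: start with r₀ = 164 = a·1 + b·0 (s = 1, t = 0) and r₁ = 85 = a·0 + b·1 (s = 0, t = 1); each new remainder r_{k+1} = r_{k-1} − q_k·r_k inherits s_{k+1} = s_{k-1} − q_k·s_k, t_{k+1} = t_{k-1} − q_k·t_k, so r_k = a·s_k + b·t_k at every step:
  q = 1: r = 79, s = 1 − 1·0 = 1, t = 0 − 1·1 = -1  (check: 164·1 + 85·(-1) = 79)
  q = 1: r = 6, s = 0 − 1·1 = -1, t = 1 − 1·(-1) = 2  (check: 164·(-1) + 85·2 = 6)
  q = 13: r = 1, s = 1 − 13·(-1) = 14, t = -1 − 13·2 = -27  (check: 164·14 + 85·(-27) = 1)
The row with r = 1 (the gcd) gives the Bezout coefficients s = 14, t = -27.
Result: 164 · (14) + 85 · (-27) = 1.

gcd(164, 85) = 1; s = 14, t = -27 (check: 164·14 + 85·(-27) = 1).


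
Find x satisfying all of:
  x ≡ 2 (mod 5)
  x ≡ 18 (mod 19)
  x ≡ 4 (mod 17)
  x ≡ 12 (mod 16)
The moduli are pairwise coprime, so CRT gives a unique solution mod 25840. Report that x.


Product of moduli M = 5 · 19 · 17 · 16 = 25840.
Merge one congruence at a time:
  Start: x ≡ 2 (mod 5).
  Combine with x ≡ 18 (mod 19); new modulus lcm = 95.
    Write x = 2 + 5·t and substitute into x ≡ 18 (mod 19): 5·t ≡ 18 − 2 = 16 (mod 19).
    The inverse of 5 mod 19 is 4 (since 5·4 = 20 = 1·19 + 1), so t ≡ 4·16 = 64 ≡ 7 (mod 19).
    Then x = 2 + 5·7 = 37, valid modulo lcm(5, 19) = 95: x ≡ 37 (mod 95).
  Combine with x ≡ 4 (mod 17); new modulus lcm = 1615.
    Write x = 37 + 95·t and substitute into x ≡ 4 (mod 17): 95·t ≡ 4 − 37 = -33 (mod 17).
    Reduce coefficients mod 17: 10·t ≡ 1 (mod 17).
    The inverse of 10 mod 17 is 12 (since 10·12 = 120 = 7·17 + 1), so t ≡ 12·1 = 12 ≡ 12 (mod 17).
    Then x = 37 + 95·12 = 1177, valid modulo lcm(95, 17) = 1615: x ≡ 1177 (mod 1615).
  Combine with x ≡ 12 (mod 16); new modulus lcm = 25840.
    Write x = 1177 + 1615·t and substitute into x ≡ 12 (mod 16): 1615·t ≡ 12 − 1177 = -1165 (mod 16).
    Reduce coefficients mod 16: 15·t ≡ 3 (mod 16).
    The inverse of 15 mod 16 is 15 (since 15·15 = 225 = 14·16 + 1), so t ≡ 15·3 = 45 ≡ 13 (mod 16).
    Then x = 1177 + 1615·13 = 22172, valid modulo lcm(1615, 16) = 25840: x ≡ 22172 (mod 25840).
Verify against each original: 22172 mod 5 = 2, 22172 mod 19 = 18, 22172 mod 17 = 4, 22172 mod 16 = 12.

x ≡ 22172 (mod 25840).


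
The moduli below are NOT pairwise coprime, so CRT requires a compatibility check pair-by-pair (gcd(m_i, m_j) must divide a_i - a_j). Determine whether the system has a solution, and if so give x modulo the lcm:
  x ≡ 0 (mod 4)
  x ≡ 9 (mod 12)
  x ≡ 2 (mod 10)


Moduli 4, 12, 10 are not pairwise coprime, so CRT works modulo lcm(m_i) when all pairwise compatibility conditions hold.
Pairwise compatibility: gcd(m_i, m_j) must divide a_i - a_j for every pair.
Merge one congruence at a time:
  Start: x ≡ 0 (mod 4).
  Combine with x ≡ 9 (mod 12): gcd(4, 12) = 4, and 9 - 0 = 9 is NOT divisible by 4.
    ⇒ system is inconsistent (no integer solution).

No solution (the system is inconsistent).


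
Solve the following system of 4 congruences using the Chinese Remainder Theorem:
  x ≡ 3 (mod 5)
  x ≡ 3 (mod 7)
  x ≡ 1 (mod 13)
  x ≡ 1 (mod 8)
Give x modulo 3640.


Product of moduli M = 5 · 7 · 13 · 8 = 3640.
Merge one congruence at a time:
  Start: x ≡ 3 (mod 5).
  Combine with x ≡ 3 (mod 7); new modulus lcm = 35.
    Write x = 3 + 5·t and substitute into x ≡ 3 (mod 7): 5·t ≡ 3 − 3 = 0 (mod 7).
    The inverse of 5 mod 7 is 3 (since 5·3 = 15 = 2·7 + 1), so t ≡ 3·0 = 0 ≡ 0 (mod 7).
    Then x = 3 + 5·0 = 3, valid modulo lcm(5, 7) = 35: x ≡ 3 (mod 35).
  Combine with x ≡ 1 (mod 13); new modulus lcm = 455.
    Write x = 3 + 35·t and substitute into x ≡ 1 (mod 13): 35·t ≡ 1 − 3 = -2 (mod 13).
    Reduce coefficients mod 13: 9·t ≡ 11 (mod 13).
    The inverse of 9 mod 13 is 3 (since 9·3 = 27 = 2·13 + 1), so t ≡ 3·11 = 33 ≡ 7 (mod 13).
    Then x = 3 + 35·7 = 248, valid modulo lcm(35, 13) = 455: x ≡ 248 (mod 455).
  Combine with x ≡ 1 (mod 8); new modulus lcm = 3640.
    Write x = 248 + 455·t and substitute into x ≡ 1 (mod 8): 455·t ≡ 1 − 248 = -247 (mod 8).
    Reduce coefficients mod 8: 7·t ≡ 1 (mod 8).
    The inverse of 7 mod 8 is 7 (since 7·7 = 49 = 6·8 + 1), so t ≡ 7·1 = 7 ≡ 7 (mod 8).
    Then x = 248 + 455·7 = 3433, valid modulo lcm(455, 8) = 3640: x ≡ 3433 (mod 3640).
Verify against each original: 3433 mod 5 = 3, 3433 mod 7 = 3, 3433 mod 13 = 1, 3433 mod 8 = 1.

x ≡ 3433 (mod 3640).


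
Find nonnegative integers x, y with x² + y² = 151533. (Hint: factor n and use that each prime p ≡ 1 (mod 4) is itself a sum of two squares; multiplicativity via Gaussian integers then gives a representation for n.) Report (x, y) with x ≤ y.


Step 1: Factor n = 151533 = 3^2 · 113 · 149.
Step 2: Check the mod-4 condition on each prime factor: 3 ≡ 3 (mod 4), exponent 2 (must be even); 113 ≡ 1 (mod 4), exponent 1; 149 ≡ 1 (mod 4), exponent 1.
All primes ≡ 3 (mod 4) appear to even exponent (or don't appear), so by the two-squares theorem n IS expressible as a sum of two squares.
Step 3: Build a representation. Group n = k² · m with k = 3 and m = 113 · 149 = 16837 (a product of primes ≡ 1 (mod 4)); a representation of m scales to one of n via (k·x)² + (k·y)² = k²(x² + y²). Each prime p ≡ 1 (mod 4) is itself a sum of two squares; find a² by testing p − a² for a perfect square:
  113: 113 − 1² = 112, 113 − 2² = 109, 113 − 3² = 104, 113 − 4² = 97, 113 − 5² = 88, 113 − 6² = 77, 113 − 7² = 64 = 8² ⇒ 113 = 7² + 8².
  149: 149 − 1² = 148, 149 − 2² = 145, 149 − 3² = 140, 149 − 4² = 133, 149 − 5² = 124, 149 − 6² = 113, 149 − 7² = 100 = 10² ⇒ 149 = 7² + 10².
  Combine using the Brahmagupta–Fibonacci identity (a² + b²)(c² + d²) = (ac − bd)² + (ad + bc)² = (ac + bd)² + (ad − bc)²:
  113 · 149 = 16837: from (7² + 8²)(7² + 10²), take (7·7 − 8·10, 7·10 + 8·7) = (49 − 80, 70 + 56) = (-31, 126); dropping signs (only squares matter) gives (31, 126); check 31² + 126² = 961 + 15876 = 16837 ✓.
  Scale by k = 3: (3·31, 3·126) = (93, 378).
Step 4: Order so x ≤ y and verify: 93² + 378² = 8649 + 142884 = 151533 = n. ✓

n = 151533 = 93² + 378² (one valid representation with x ≤ y).


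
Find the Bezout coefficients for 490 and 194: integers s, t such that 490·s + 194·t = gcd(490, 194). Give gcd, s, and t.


Euclidean algorithm on (490, 194) — divide until remainder is 0:
  490 = 2 · 194 + 102
  194 = 1 · 102 + 92
  102 = 1 · 92 + 10
  92 = 9 · 10 + 2
  10 = 5 · 2 + 0
gcd(490, 194) = 2.
Track Bezout coefficients alongside the remainders: start with r₀ = 490 = a·1 + b·0 (s = 1, t = 0) and r₁ = 194 = a·0 + b·1 (s = 0, t = 1); each new remainder r_{k+1} = r_{k-1} − q_k·r_k inherits s_{k+1} = s_{k-1} − q_k·s_k, t_{k+1} = t_{k-1} − q_k·t_k, so r_k = a·s_k + b·t_k at every step:
  q = 2: r = 102, s = 1 − 2·0 = 1, t = 0 − 2·1 = -2  (check: 490·1 + 194·(-2) = 102)
  q = 1: r = 92, s = 0 − 1·1 = -1, t = 1 − 1·(-2) = 3  (check: 490·(-1) + 194·3 = 92)
  q = 1: r = 10, s = 1 − 1·(-1) = 2, t = -2 − 1·3 = -5  (check: 490·2 + 194·(-5) = 10)
  q = 9: r = 2, s = -1 − 9·2 = -19, t = 3 − 9·(-5) = 48  (check: 490·(-19) + 194·48 = 2)
The row with r = 2 (the gcd) gives the Bezout coefficients s = -19, t = 48.
Result: 490 · (-19) + 194 · (48) = 2.

gcd(490, 194) = 2; s = -19, t = 48 (check: 490·(-19) + 194·48 = 2).


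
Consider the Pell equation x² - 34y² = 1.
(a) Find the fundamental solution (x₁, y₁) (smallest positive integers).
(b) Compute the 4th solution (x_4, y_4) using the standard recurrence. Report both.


Step 1: Find the fundamental solution (x₁, y₁) of x² - 34y² = 1.
  Expand √34 as a continued fraction. a₀ = ⌊√34⌋ = 5; iterate m_{k+1} = d_k·a_k − m_k, d_{k+1} = (34 − m_{k+1}²)/d_k, a_{k+1} = ⌊(a₀ + m_{k+1})/d_{k+1}⌋ (starting m₀ = 0, d₀ = 1), with convergents p_k = a_k·p_{k-1} + p_{k-2}, q_k = a_k·q_{k-1} + q_{k-2} (p₋₁ = 1, q₋₁ = 0):
  k = 0: a₀ = 5; p₀/q₀ = 5/1; p₀² − 34·q₀² = 25 − 34 = -9.
  k = 1: m = 5, d = 9, a = ⌊(5 + 5)/9⌋ = 1; p/q = (1·5 + 1)/(1·1 + 0) = 6/1; p² − 34·q² = 36 − 34 = 2.
  k = 2: m = 4, d = 2, a = ⌊(5 + 4)/2⌋ = 4; p/q = (4·6 + 5)/(4·1 + 1) = 29/5; p² − 34·q² = 841 − 850 = -9.
  k = 3: m = 4, d = 9, a = ⌊(5 + 4)/9⌋ = 1; p/q = (1·29 + 6)/(1·5 + 1) = 35/6; p² − 34·q² = 1225 − 1224 = 1.
  The first convergent with p² − 34·q² = 1 gives the fundamental solution (x₁, y₁) = (35, 6).
Step 2: Apply the recurrence (x_{n+1}, y_{n+1}) = (x₁x_n + 34y₁y_n, x₁y_n + y₁x_n) repeatedly.
  From (x_1, y_1) = (35, 6): x_2 = 35·35 + 34·6·6 = 2449; y_2 = 35·6 + 6·35 = 420.
  From (x_2, y_2) = (2449, 420): x_3 = 35·2449 + 34·6·420 = 171395; y_3 = 35·420 + 6·2449 = 29394.
  From (x_3, y_3) = (171395, 29394): x_4 = 35·171395 + 34·6·29394 = 11995201; y_4 = 35·29394 + 6·171395 = 2057160.
Step 3: Verify x_4² - 34·y_4² = 143884847030401 - 143884847030400 = 1 (should be 1). ✓

(x_1, y_1) = (35, 6); (x_4, y_4) = (11995201, 2057160).


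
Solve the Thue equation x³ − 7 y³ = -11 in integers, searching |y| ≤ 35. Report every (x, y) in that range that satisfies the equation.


The equation is x³ - 7y³ = -11. For fixed y, x³ = 7·y³ − 11, so a solution requires the RHS to be a perfect cube.
Strategy: iterate y from -35 to 35, compute RHS = 7·y³ − 11, and check whether it is a (positive or negative) perfect cube.
Check small values of y:
  y = 0: RHS = -11 is not a perfect cube.
  y = 1: RHS = -4 is not a perfect cube.
  y = -1: RHS = -18 is not a perfect cube.
  y = 2: RHS = 45 is not a perfect cube.
  y = -2: RHS = -67 is not a perfect cube.
  y = 3: RHS = 178 is not a perfect cube.
  y = -3: RHS = -200 is not a perfect cube.
Continuing the search up to |y| = 35 finds no solutions either.
No (x, y) in the scanned range satisfies the equation.

No integer solutions with |y| ≤ 35.


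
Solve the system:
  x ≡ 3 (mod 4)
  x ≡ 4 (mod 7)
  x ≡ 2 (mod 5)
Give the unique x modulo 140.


Moduli 4, 7, 5 are pairwise coprime; by CRT there is a unique solution modulo M = 4 · 7 · 5 = 140.
Solve pairwise, accumulating the modulus:
  Start with x ≡ 3 (mod 4).
  Combine with x ≡ 4 (mod 7): since gcd(4, 7) = 1, we get a unique residue mod 28.
    Write x = 3 + 4·t and substitute into x ≡ 4 (mod 7): 4·t ≡ 4 − 3 = 1 (mod 7).
    The inverse of 4 mod 7 is 2 (since 4·2 = 8 = 1·7 + 1), so t ≡ 2·1 = 2 ≡ 2 (mod 7).
    Then x = 3 + 4·2 = 11, valid modulo lcm(4, 7) = 28: x ≡ 11 (mod 28).
  Combine with x ≡ 2 (mod 5): since gcd(28, 5) = 1, we get a unique residue mod 140.
    Write x = 11 + 28·t and substitute into x ≡ 2 (mod 5): 28·t ≡ 2 − 11 = -9 (mod 5).
    Reduce coefficients mod 5: 3·t ≡ 1 (mod 5).
    The inverse of 3 mod 5 is 2 (since 3·2 = 6 = 1·5 + 1), so t ≡ 2·1 = 2 ≡ 2 (mod 5).
    Then x = 11 + 28·2 = 67, valid modulo lcm(28, 5) = 140: x ≡ 67 (mod 140).
Verify: 67 mod 4 = 3 ✓, 67 mod 7 = 4 ✓, 67 mod 5 = 2 ✓.

x ≡ 67 (mod 140).


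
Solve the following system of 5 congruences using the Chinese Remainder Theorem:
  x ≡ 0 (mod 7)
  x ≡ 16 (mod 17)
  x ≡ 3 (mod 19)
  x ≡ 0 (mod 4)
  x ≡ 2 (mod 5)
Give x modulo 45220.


Product of moduli M = 7 · 17 · 19 · 4 · 5 = 45220.
Merge one congruence at a time:
  Start: x ≡ 0 (mod 7).
  Combine with x ≡ 16 (mod 17); new modulus lcm = 119.
    Write x = 0 + 7·t and substitute into x ≡ 16 (mod 17): 7·t ≡ 16 − 0 = 16 (mod 17).
    The inverse of 7 mod 17 is 5 (since 7·5 = 35 = 2·17 + 1), so t ≡ 5·16 = 80 ≡ 12 (mod 17).
    Then x = 0 + 7·12 = 84, valid modulo lcm(7, 17) = 119: x ≡ 84 (mod 119).
  Combine with x ≡ 3 (mod 19); new modulus lcm = 2261.
    Write x = 84 + 119·t and substitute into x ≡ 3 (mod 19): 119·t ≡ 3 − 84 = -81 (mod 19).
    Reduce coefficients mod 19: 5·t ≡ 14 (mod 19).
    The inverse of 5 mod 19 is 4 (since 5·4 = 20 = 1·19 + 1), so t ≡ 4·14 = 56 ≡ 18 (mod 19).
    Then x = 84 + 119·18 = 2226, valid modulo lcm(119, 19) = 2261: x ≡ 2226 (mod 2261).
  Combine with x ≡ 0 (mod 4); new modulus lcm = 9044.
    Write x = 2226 + 2261·t and substitute into x ≡ 0 (mod 4): 2261·t ≡ 0 − 2226 = -2226 (mod 4).
    Reduce coefficients mod 4: 1·t ≡ 2 (mod 4).
    So t ≡ 2 (mod 4).
    Then x = 2226 + 2261·2 = 6748, valid modulo lcm(2261, 4) = 9044: x ≡ 6748 (mod 9044).
  Combine with x ≡ 2 (mod 5); new modulus lcm = 45220.
    Write x = 6748 + 9044·t and substitute into x ≡ 2 (mod 5): 9044·t ≡ 2 − 6748 = -6746 (mod 5).
    Reduce coefficients mod 5: 4·t ≡ 4 (mod 5).
    The inverse of 4 mod 5 is 4 (since 4·4 = 16 = 3·5 + 1), so t ≡ 4·4 = 16 ≡ 1 (mod 5).
    Then x = 6748 + 9044·1 = 15792, valid modulo lcm(9044, 5) = 45220: x ≡ 15792 (mod 45220).
Verify against each original: 15792 mod 7 = 0, 15792 mod 17 = 16, 15792 mod 19 = 3, 15792 mod 4 = 0, 15792 mod 5 = 2.

x ≡ 15792 (mod 45220).


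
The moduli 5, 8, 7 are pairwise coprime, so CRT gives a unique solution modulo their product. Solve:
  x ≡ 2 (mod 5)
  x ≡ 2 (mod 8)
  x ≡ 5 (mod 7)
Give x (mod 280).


Moduli 5, 8, 7 are pairwise coprime; by CRT there is a unique solution modulo M = 5 · 8 · 7 = 280.
Solve pairwise, accumulating the modulus:
  Start with x ≡ 2 (mod 5).
  Combine with x ≡ 2 (mod 8): since gcd(5, 8) = 1, we get a unique residue mod 40.
    Write x = 2 + 5·t and substitute into x ≡ 2 (mod 8): 5·t ≡ 2 − 2 = 0 (mod 8).
    The inverse of 5 mod 8 is 5 (since 5·5 = 25 = 3·8 + 1), so t ≡ 5·0 = 0 ≡ 0 (mod 8).
    Then x = 2 + 5·0 = 2, valid modulo lcm(5, 8) = 40: x ≡ 2 (mod 40).
  Combine with x ≡ 5 (mod 7): since gcd(40, 7) = 1, we get a unique residue mod 280.
    Write x = 2 + 40·t and substitute into x ≡ 5 (mod 7): 40·t ≡ 5 − 2 = 3 (mod 7).
    Reduce coefficients mod 7: 5·t ≡ 3 (mod 7).
    The inverse of 5 mod 7 is 3 (since 5·3 = 15 = 2·7 + 1), so t ≡ 3·3 = 9 ≡ 2 (mod 7).
    Then x = 2 + 40·2 = 82, valid modulo lcm(40, 7) = 280: x ≡ 82 (mod 280).
Verify: 82 mod 5 = 2 ✓, 82 mod 8 = 2 ✓, 82 mod 7 = 5 ✓.

x ≡ 82 (mod 280).


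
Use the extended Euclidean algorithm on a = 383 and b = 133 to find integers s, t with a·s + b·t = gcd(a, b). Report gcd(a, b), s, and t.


Euclidean algorithm on (383, 133) — divide until remainder is 0:
  383 = 2 · 133 + 117
  133 = 1 · 117 + 16
  117 = 7 · 16 + 5
  16 = 3 · 5 + 1
  5 = 5 · 1 + 0
gcd(383, 133) = 1.
Track Bezout coefficients alongside the remainders: start with r₀ = 383 = a·1 + b·0 (s = 1, t = 0) and r₁ = 133 = a·0 + b·1 (s = 0, t = 1); each new remainder r_{k+1} = r_{k-1} − q_k·r_k inherits s_{k+1} = s_{k-1} − q_k·s_k, t_{k+1} = t_{k-1} − q_k·t_k, so r_k = a·s_k + b·t_k at every step:
  q = 2: r = 117, s = 1 − 2·0 = 1, t = 0 − 2·1 = -2  (check: 383·1 + 133·(-2) = 117)
  q = 1: r = 16, s = 0 − 1·1 = -1, t = 1 − 1·(-2) = 3  (check: 383·(-1) + 133·3 = 16)
  q = 7: r = 5, s = 1 − 7·(-1) = 8, t = -2 − 7·3 = -23  (check: 383·8 + 133·(-23) = 5)
  q = 3: r = 1, s = -1 − 3·8 = -25, t = 3 − 3·(-23) = 72  (check: 383·(-25) + 133·72 = 1)
The row with r = 1 (the gcd) gives the Bezout coefficients s = -25, t = 72.
Result: 383 · (-25) + 133 · (72) = 1.

gcd(383, 133) = 1; s = -25, t = 72 (check: 383·(-25) + 133·72 = 1).


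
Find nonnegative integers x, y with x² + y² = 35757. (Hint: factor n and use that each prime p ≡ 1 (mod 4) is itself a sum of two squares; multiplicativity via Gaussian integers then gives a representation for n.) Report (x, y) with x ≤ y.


Step 1: Factor n = 35757 = 3^2 · 29 · 137.
Step 2: Check the mod-4 condition on each prime factor: 3 ≡ 3 (mod 4), exponent 2 (must be even); 29 ≡ 1 (mod 4), exponent 1; 137 ≡ 1 (mod 4), exponent 1.
All primes ≡ 3 (mod 4) appear to even exponent (or don't appear), so by the two-squares theorem n IS expressible as a sum of two squares.
Step 3: Build a representation. Group n = k² · m with k = 3 and m = 29 · 137 = 3973 (a product of primes ≡ 1 (mod 4)); a representation of m scales to one of n via (k·x)² + (k·y)² = k²(x² + y²). Each prime p ≡ 1 (mod 4) is itself a sum of two squares; find a² by testing p − a² for a perfect square:
  29: 29 − 1² = 28, 29 − 2² = 25 = 5² ⇒ 29 = 2² + 5².
  137: 137 − 1² = 136, 137 − 2² = 133, 137 − 3² = 128, 137 − 4² = 121 = 11² ⇒ 137 = 4² + 11².
  Combine using the Brahmagupta–Fibonacci identity (a² + b²)(c² + d²) = (ac − bd)² + (ad + bc)² = (ac + bd)² + (ad − bc)²:
  29 · 137 = 3973: from (2² + 5²)(4² + 11²), take (2·4 − 5·11, 2·11 + 5·4) = (8 − 55, 22 + 20) = (-47, 42); dropping signs (only squares matter) gives (47, 42); check 47² + 42² = 2209 + 1764 = 3973 ✓.
  Scale by k = 3: (3·47, 3·42) = (141, 126).
Step 4: Order so x ≤ y and verify: 126² + 141² = 15876 + 19881 = 35757 = n. ✓

n = 35757 = 126² + 141² (one valid representation with x ≤ y).


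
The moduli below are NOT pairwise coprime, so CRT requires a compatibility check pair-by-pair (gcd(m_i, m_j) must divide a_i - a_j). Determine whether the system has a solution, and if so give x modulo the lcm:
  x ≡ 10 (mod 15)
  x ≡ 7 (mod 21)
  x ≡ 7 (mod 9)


Moduli 15, 21, 9 are not pairwise coprime, so CRT works modulo lcm(m_i) when all pairwise compatibility conditions hold.
Pairwise compatibility: gcd(m_i, m_j) must divide a_i - a_j for every pair.
Merge one congruence at a time:
  Start: x ≡ 10 (mod 15).
  Combine with x ≡ 7 (mod 21): gcd(15, 21) = 3; 7 - 10 = -3, which IS divisible by 3, so compatible.
    Write x = 10 + 15·t and substitute into x ≡ 7 (mod 21): 15·t ≡ 7 − 10 = -3 (mod 21).
    Divide the congruence (and modulus) by g = 3: 5·t ≡ -1 (mod 7).
    Reduce coefficients mod 7: 5·t ≡ 6 (mod 7).
    The inverse of 5 mod 7 is 3 (since 5·3 = 15 = 2·7 + 1), so t ≡ 3·6 = 18 ≡ 4 (mod 7).
    Then x = 10 + 15·4 = 70, valid modulo lcm(15, 21) = 105: x ≡ 70 (mod 105).
  Combine with x ≡ 7 (mod 9): gcd(105, 9) = 3; 7 - 70 = -63, which IS divisible by 3, so compatible.
    Write x = 70 + 105·t and substitute into x ≡ 7 (mod 9): 105·t ≡ 7 − 70 = -63 (mod 9).
    Divide the congruence (and modulus) by g = 3: 35·t ≡ -21 (mod 3).
    Reduce coefficients mod 3: 2·t ≡ 0 (mod 3).
    The inverse of 2 mod 3 is 2 (since 2·2 = 4 = 1·3 + 1), so t ≡ 2·0 = 0 ≡ 0 (mod 3).
    Then x = 70 + 105·0 = 70, valid modulo lcm(105, 9) = 315: x ≡ 70 (mod 315).
Verify: 70 mod 15 = 10, 70 mod 21 = 7, 70 mod 9 = 7.

x ≡ 70 (mod 315).


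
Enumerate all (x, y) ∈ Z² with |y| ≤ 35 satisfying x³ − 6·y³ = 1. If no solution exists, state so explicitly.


The equation is x³ - 6y³ = 1. For fixed y, x³ = 6·y³ + 1, so a solution requires the RHS to be a perfect cube.
Strategy: iterate y from -35 to 35, compute RHS = 6·y³ + 1, and check whether it is a (positive or negative) perfect cube.
Check small values of y:
  y = 0: RHS = 1 = (1)³ ⇒ x = 1 works.
  y = 1: RHS = 7 is not a perfect cube.
  y = -1: RHS = -5 is not a perfect cube.
  y = 2: RHS = 49 is not a perfect cube.
  y = -2: RHS = -47 is not a perfect cube.
  y = 3: RHS = 163 is not a perfect cube.
  y = -3: RHS = -161 is not a perfect cube.
Continuing the search up to |y| = 35 finds no further solutions beyond those listed.
Collected solutions: (1, 0).

Solutions (with |y| ≤ 35): (1, 0).


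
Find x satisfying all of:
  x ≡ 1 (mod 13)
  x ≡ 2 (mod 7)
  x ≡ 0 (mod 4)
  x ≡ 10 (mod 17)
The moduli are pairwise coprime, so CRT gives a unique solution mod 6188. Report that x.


Product of moduli M = 13 · 7 · 4 · 17 = 6188.
Merge one congruence at a time:
  Start: x ≡ 1 (mod 13).
  Combine with x ≡ 2 (mod 7); new modulus lcm = 91.
    Write x = 1 + 13·t and substitute into x ≡ 2 (mod 7): 13·t ≡ 2 − 1 = 1 (mod 7).
    Reduce coefficients mod 7: 6·t ≡ 1 (mod 7).
    The inverse of 6 mod 7 is 6 (since 6·6 = 36 = 5·7 + 1), so t ≡ 6·1 = 6 ≡ 6 (mod 7).
    Then x = 1 + 13·6 = 79, valid modulo lcm(13, 7) = 91: x ≡ 79 (mod 91).
  Combine with x ≡ 0 (mod 4); new modulus lcm = 364.
    Write x = 79 + 91·t and substitute into x ≡ 0 (mod 4): 91·t ≡ 0 − 79 = -79 (mod 4).
    Reduce coefficients mod 4: 3·t ≡ 1 (mod 4).
    The inverse of 3 mod 4 is 3 (since 3·3 = 9 = 2·4 + 1), so t ≡ 3·1 = 3 ≡ 3 (mod 4).
    Then x = 79 + 91·3 = 352, valid modulo lcm(91, 4) = 364: x ≡ 352 (mod 364).
  Combine with x ≡ 10 (mod 17); new modulus lcm = 6188.
    Write x = 352 + 364·t and substitute into x ≡ 10 (mod 17): 364·t ≡ 10 − 352 = -342 (mod 17).
    Reduce coefficients mod 17: 7·t ≡ 15 (mod 17).
    The inverse of 7 mod 17 is 5 (since 7·5 = 35 = 2·17 + 1), so t ≡ 5·15 = 75 ≡ 7 (mod 17).
    Then x = 352 + 364·7 = 2900, valid modulo lcm(364, 17) = 6188: x ≡ 2900 (mod 6188).
Verify against each original: 2900 mod 13 = 1, 2900 mod 7 = 2, 2900 mod 4 = 0, 2900 mod 17 = 10.

x ≡ 2900 (mod 6188).


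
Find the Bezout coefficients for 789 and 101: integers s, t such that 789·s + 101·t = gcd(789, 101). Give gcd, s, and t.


Euclidean algorithm on (789, 101) — divide until remainder is 0:
  789 = 7 · 101 + 82
  101 = 1 · 82 + 19
  82 = 4 · 19 + 6
  19 = 3 · 6 + 1
  6 = 6 · 1 + 0
gcd(789, 101) = 1.
Track Bezout coefficients alongside the remainders: start with r₀ = 789 = a·1 + b·0 (s = 1, t = 0) and r₁ = 101 = a·0 + b·1 (s = 0, t = 1); each new remainder r_{k+1} = r_{k-1} − q_k·r_k inherits s_{k+1} = s_{k-1} − q_k·s_k, t_{k+1} = t_{k-1} − q_k·t_k, so r_k = a·s_k + b·t_k at every step:
  q = 7: r = 82, s = 1 − 7·0 = 1, t = 0 − 7·1 = -7  (check: 789·1 + 101·(-7) = 82)
  q = 1: r = 19, s = 0 − 1·1 = -1, t = 1 − 1·(-7) = 8  (check: 789·(-1) + 101·8 = 19)
  q = 4: r = 6, s = 1 − 4·(-1) = 5, t = -7 − 4·8 = -39  (check: 789·5 + 101·(-39) = 6)
  q = 3: r = 1, s = -1 − 3·5 = -16, t = 8 − 3·(-39) = 125  (check: 789·(-16) + 101·125 = 1)
The row with r = 1 (the gcd) gives the Bezout coefficients s = -16, t = 125.
Result: 789 · (-16) + 101 · (125) = 1.

gcd(789, 101) = 1; s = -16, t = 125 (check: 789·(-16) + 101·125 = 1).


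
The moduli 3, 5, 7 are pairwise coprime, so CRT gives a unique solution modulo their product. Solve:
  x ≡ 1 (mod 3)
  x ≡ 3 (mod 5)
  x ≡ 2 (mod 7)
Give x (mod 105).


Moduli 3, 5, 7 are pairwise coprime; by CRT there is a unique solution modulo M = 3 · 5 · 7 = 105.
Solve pairwise, accumulating the modulus:
  Start with x ≡ 1 (mod 3).
  Combine with x ≡ 3 (mod 5): since gcd(3, 5) = 1, we get a unique residue mod 15.
    Write x = 1 + 3·t and substitute into x ≡ 3 (mod 5): 3·t ≡ 3 − 1 = 2 (mod 5).
    The inverse of 3 mod 5 is 2 (since 3·2 = 6 = 1·5 + 1), so t ≡ 2·2 = 4 ≡ 4 (mod 5).
    Then x = 1 + 3·4 = 13, valid modulo lcm(3, 5) = 15: x ≡ 13 (mod 15).
  Combine with x ≡ 2 (mod 7): since gcd(15, 7) = 1, we get a unique residue mod 105.
    Write x = 13 + 15·t and substitute into x ≡ 2 (mod 7): 15·t ≡ 2 − 13 = -11 (mod 7).
    Reduce coefficients mod 7: 1·t ≡ 3 (mod 7).
    So t ≡ 3 (mod 7).
    Then x = 13 + 15·3 = 58, valid modulo lcm(15, 7) = 105: x ≡ 58 (mod 105).
Verify: 58 mod 3 = 1 ✓, 58 mod 5 = 3 ✓, 58 mod 7 = 2 ✓.

x ≡ 58 (mod 105).


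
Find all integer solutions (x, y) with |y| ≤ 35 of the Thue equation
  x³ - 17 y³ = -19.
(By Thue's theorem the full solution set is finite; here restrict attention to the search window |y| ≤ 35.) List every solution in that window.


The equation is x³ - 17y³ = -19. For fixed y, x³ = 17·y³ − 19, so a solution requires the RHS to be a perfect cube.
Strategy: iterate y from -35 to 35, compute RHS = 17·y³ − 19, and check whether it is a (positive or negative) perfect cube.
Check small values of y:
  y = 0: RHS = -19 is not a perfect cube.
  y = 1: RHS = -2 is not a perfect cube.
  y = -1: RHS = -36 is not a perfect cube.
  y = 2: RHS = 117 is not a perfect cube.
  y = -2: RHS = -155 is not a perfect cube.
  y = 3: RHS = 440 is not a perfect cube.
  y = -3: RHS = -478 is not a perfect cube.
Continuing the search up to |y| = 35 finds no solutions either.
No (x, y) in the scanned range satisfies the equation.

No integer solutions with |y| ≤ 35.


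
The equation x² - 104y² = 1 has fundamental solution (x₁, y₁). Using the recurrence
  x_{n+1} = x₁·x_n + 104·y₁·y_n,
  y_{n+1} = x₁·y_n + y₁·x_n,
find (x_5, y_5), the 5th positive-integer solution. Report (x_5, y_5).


Step 1: Find the fundamental solution (x₁, y₁) of x² - 104y² = 1.
  Expand √104 as a continued fraction. a₀ = ⌊√104⌋ = 10; iterate m_{k+1} = d_k·a_k − m_k, d_{k+1} = (104 − m_{k+1}²)/d_k, a_{k+1} = ⌊(a₀ + m_{k+1})/d_{k+1}⌋ (starting m₀ = 0, d₀ = 1), with convergents p_k = a_k·p_{k-1} + p_{k-2}, q_k = a_k·q_{k-1} + q_{k-2} (p₋₁ = 1, q₋₁ = 0):
  k = 0: a₀ = 10; p₀/q₀ = 10/1; p₀² − 104·q₀² = 100 − 104 = -4.
  k = 1: m = 10, d = 4, a = ⌊(10 + 10)/4⌋ = 5; p/q = (5·10 + 1)/(5·1 + 0) = 51/5; p² − 104·q² = 2601 − 2600 = 1.
  The first convergent with p² − 104·q² = 1 gives the fundamental solution (x₁, y₁) = (51, 5).
Step 2: Apply the recurrence (x_{n+1}, y_{n+1}) = (x₁x_n + 104y₁y_n, x₁y_n + y₁x_n) repeatedly.
  From (x_1, y_1) = (51, 5): x_2 = 51·51 + 104·5·5 = 5201; y_2 = 51·5 + 5·51 = 510.
  From (x_2, y_2) = (5201, 510): x_3 = 51·5201 + 104·5·510 = 530451; y_3 = 51·510 + 5·5201 = 52015.
  From (x_3, y_3) = (530451, 52015): x_4 = 51·530451 + 104·5·52015 = 54100801; y_4 = 51·52015 + 5·530451 = 5305020.
  From (x_4, y_4) = (54100801, 5305020): x_5 = 51·54100801 + 104·5·5305020 = 5517751251; y_5 = 51·5305020 + 5·54100801 = 541060025.
Step 3: Verify x_5² - 104·y_5² = 30445578867912065001 - 30445578867912065000 = 1 (should be 1). ✓

(x_1, y_1) = (51, 5); (x_5, y_5) = (5517751251, 541060025).


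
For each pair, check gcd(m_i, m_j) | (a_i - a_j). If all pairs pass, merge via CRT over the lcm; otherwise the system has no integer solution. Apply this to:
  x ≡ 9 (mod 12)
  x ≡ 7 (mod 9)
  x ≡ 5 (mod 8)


Moduli 12, 9, 8 are not pairwise coprime, so CRT works modulo lcm(m_i) when all pairwise compatibility conditions hold.
Pairwise compatibility: gcd(m_i, m_j) must divide a_i - a_j for every pair.
Merge one congruence at a time:
  Start: x ≡ 9 (mod 12).
  Combine with x ≡ 7 (mod 9): gcd(12, 9) = 3, and 7 - 9 = -2 is NOT divisible by 3.
    ⇒ system is inconsistent (no integer solution).

No solution (the system is inconsistent).


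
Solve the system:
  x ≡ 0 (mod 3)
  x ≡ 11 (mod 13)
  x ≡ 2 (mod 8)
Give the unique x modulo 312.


Moduli 3, 13, 8 are pairwise coprime; by CRT there is a unique solution modulo M = 3 · 13 · 8 = 312.
Solve pairwise, accumulating the modulus:
  Start with x ≡ 0 (mod 3).
  Combine with x ≡ 11 (mod 13): since gcd(3, 13) = 1, we get a unique residue mod 39.
    Write x = 0 + 3·t and substitute into x ≡ 11 (mod 13): 3·t ≡ 11 − 0 = 11 (mod 13).
    The inverse of 3 mod 13 is 9 (since 3·9 = 27 = 2·13 + 1), so t ≡ 9·11 = 99 ≡ 8 (mod 13).
    Then x = 0 + 3·8 = 24, valid modulo lcm(3, 13) = 39: x ≡ 24 (mod 39).
  Combine with x ≡ 2 (mod 8): since gcd(39, 8) = 1, we get a unique residue mod 312.
    Write x = 24 + 39·t and substitute into x ≡ 2 (mod 8): 39·t ≡ 2 − 24 = -22 (mod 8).
    Reduce coefficients mod 8: 7·t ≡ 2 (mod 8).
    The inverse of 7 mod 8 is 7 (since 7·7 = 49 = 6·8 + 1), so t ≡ 7·2 = 14 ≡ 6 (mod 8).
    Then x = 24 + 39·6 = 258, valid modulo lcm(39, 8) = 312: x ≡ 258 (mod 312).
Verify: 258 mod 3 = 0 ✓, 258 mod 13 = 11 ✓, 258 mod 8 = 2 ✓.

x ≡ 258 (mod 312).


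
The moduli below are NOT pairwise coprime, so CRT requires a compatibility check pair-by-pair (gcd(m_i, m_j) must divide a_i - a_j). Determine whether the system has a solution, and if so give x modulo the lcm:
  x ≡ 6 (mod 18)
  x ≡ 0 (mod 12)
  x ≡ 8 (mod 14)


Moduli 18, 12, 14 are not pairwise coprime, so CRT works modulo lcm(m_i) when all pairwise compatibility conditions hold.
Pairwise compatibility: gcd(m_i, m_j) must divide a_i - a_j for every pair.
Merge one congruence at a time:
  Start: x ≡ 6 (mod 18).
  Combine with x ≡ 0 (mod 12): gcd(18, 12) = 6; 0 - 6 = -6, which IS divisible by 6, so compatible.
    Write x = 6 + 18·t and substitute into x ≡ 0 (mod 12): 18·t ≡ 0 − 6 = -6 (mod 12).
    Divide the congruence (and modulus) by g = 6: 3·t ≡ -1 (mod 2).
    Reduce coefficients mod 2: 1·t ≡ 1 (mod 2).
    So t ≡ 1 (mod 2).
    Then x = 6 + 18·1 = 24, valid modulo lcm(18, 12) = 36: x ≡ 24 (mod 36).
  Combine with x ≡ 8 (mod 14): gcd(36, 14) = 2; 8 - 24 = -16, which IS divisible by 2, so compatible.
    Write x = 24 + 36·t and substitute into x ≡ 8 (mod 14): 36·t ≡ 8 − 24 = -16 (mod 14).
    Divide the congruence (and modulus) by g = 2: 18·t ≡ -8 (mod 7).
    Reduce coefficients mod 7: 4·t ≡ 6 (mod 7).
    The inverse of 4 mod 7 is 2 (since 4·2 = 8 = 1·7 + 1), so t ≡ 2·6 = 12 ≡ 5 (mod 7).
    Then x = 24 + 36·5 = 204, valid modulo lcm(36, 14) = 252: x ≡ 204 (mod 252).
Verify: 204 mod 18 = 6, 204 mod 12 = 0, 204 mod 14 = 8.

x ≡ 204 (mod 252).


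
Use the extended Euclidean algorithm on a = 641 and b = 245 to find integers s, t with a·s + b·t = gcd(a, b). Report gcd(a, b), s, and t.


Euclidean algorithm on (641, 245) — divide until remainder is 0:
  641 = 2 · 245 + 151
  245 = 1 · 151 + 94
  151 = 1 · 94 + 57
  94 = 1 · 57 + 37
  57 = 1 · 37 + 20
  37 = 1 · 20 + 17
  20 = 1 · 17 + 3
  17 = 5 · 3 + 2
  3 = 1 · 2 + 1
  2 = 2 · 1 + 0
gcd(641, 245) = 1.
Track Bezout coefficients alongside the remainders: start with r₀ = 641 = a·1 + b·0 (s = 1, t = 0) and r₁ = 245 = a·0 + b·1 (s = 0, t = 1); each new remainder r_{k+1} = r_{k-1} − q_k·r_k inherits s_{k+1} = s_{k-1} − q_k·s_k, t_{k+1} = t_{k-1} − q_k·t_k, so r_k = a·s_k + b·t_k at every step:
  q = 2: r = 151, s = 1 − 2·0 = 1, t = 0 − 2·1 = -2  (check: 641·1 + 245·(-2) = 151)
  q = 1: r = 94, s = 0 − 1·1 = -1, t = 1 − 1·(-2) = 3  (check: 641·(-1) + 245·3 = 94)
  q = 1: r = 57, s = 1 − 1·(-1) = 2, t = -2 − 1·3 = -5  (check: 641·2 + 245·(-5) = 57)
  q = 1: r = 37, s = -1 − 1·2 = -3, t = 3 − 1·(-5) = 8  (check: 641·(-3) + 245·8 = 37)
  q = 1: r = 20, s = 2 − 1·(-3) = 5, t = -5 − 1·8 = -13  (check: 641·5 + 245·(-13) = 20)
  q = 1: r = 17, s = -3 − 1·5 = -8, t = 8 − 1·(-13) = 21  (check: 641·(-8) + 245·21 = 17)
  q = 1: r = 3, s = 5 − 1·(-8) = 13, t = -13 − 1·21 = -34  (check: 641·13 + 245·(-34) = 3)
  q = 5: r = 2, s = -8 − 5·13 = -73, t = 21 − 5·(-34) = 191  (check: 641·(-73) + 245·191 = 2)
  q = 1: r = 1, s = 13 − 1·(-73) = 86, t = -34 − 1·191 = -225  (check: 641·86 + 245·(-225) = 1)
The row with r = 1 (the gcd) gives the Bezout coefficients s = 86, t = -225.
Result: 641 · (86) + 245 · (-225) = 1.

gcd(641, 245) = 1; s = 86, t = -225 (check: 641·86 + 245·(-225) = 1).


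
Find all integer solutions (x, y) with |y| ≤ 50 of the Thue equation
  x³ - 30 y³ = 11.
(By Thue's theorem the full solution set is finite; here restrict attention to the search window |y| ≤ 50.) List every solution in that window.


The equation is x³ - 30y³ = 11. For fixed y, x³ = 30·y³ + 11, so a solution requires the RHS to be a perfect cube.
Strategy: iterate y from -50 to 50, compute RHS = 30·y³ + 11, and check whether it is a (positive or negative) perfect cube.
Check small values of y:
  y = 0: RHS = 11 is not a perfect cube.
  y = 1: RHS = 41 is not a perfect cube.
  y = -1: RHS = -19 is not a perfect cube.
  y = 2: RHS = 251 is not a perfect cube.
  y = -2: RHS = -229 is not a perfect cube.
  y = 3: RHS = 821 is not a perfect cube.
  y = -3: RHS = -799 is not a perfect cube.
Continuing the search up to |y| = 50 finds no solutions either.
No (x, y) in the scanned range satisfies the equation.

No integer solutions with |y| ≤ 50.


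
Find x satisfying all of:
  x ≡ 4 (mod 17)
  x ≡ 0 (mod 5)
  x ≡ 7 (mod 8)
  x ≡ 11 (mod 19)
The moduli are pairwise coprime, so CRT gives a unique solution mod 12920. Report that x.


Product of moduli M = 17 · 5 · 8 · 19 = 12920.
Merge one congruence at a time:
  Start: x ≡ 4 (mod 17).
  Combine with x ≡ 0 (mod 5); new modulus lcm = 85.
    Write x = 4 + 17·t and substitute into x ≡ 0 (mod 5): 17·t ≡ 0 − 4 = -4 (mod 5).
    Reduce coefficients mod 5: 2·t ≡ 1 (mod 5).
    The inverse of 2 mod 5 is 3 (since 2·3 = 6 = 1·5 + 1), so t ≡ 3·1 = 3 ≡ 3 (mod 5).
    Then x = 4 + 17·3 = 55, valid modulo lcm(17, 5) = 85: x ≡ 55 (mod 85).
  Combine with x ≡ 7 (mod 8); new modulus lcm = 680.
    Write x = 55 + 85·t and substitute into x ≡ 7 (mod 8): 85·t ≡ 7 − 55 = -48 (mod 8).
    Reduce coefficients mod 8: 5·t ≡ 0 (mod 8).
    The inverse of 5 mod 8 is 5 (since 5·5 = 25 = 3·8 + 1), so t ≡ 5·0 = 0 ≡ 0 (mod 8).
    Then x = 55 + 85·0 = 55, valid modulo lcm(85, 8) = 680: x ≡ 55 (mod 680).
  Combine with x ≡ 11 (mod 19); new modulus lcm = 12920.
    Write x = 55 + 680·t and substitute into x ≡ 11 (mod 19): 680·t ≡ 11 − 55 = -44 (mod 19).
    Reduce coefficients mod 19: 15·t ≡ 13 (mod 19).
    The inverse of 15 mod 19 is 14 (since 15·14 = 210 = 11·19 + 1), so t ≡ 14·13 = 182 ≡ 11 (mod 19).
    Then x = 55 + 680·11 = 7535, valid modulo lcm(680, 19) = 12920: x ≡ 7535 (mod 12920).
Verify against each original: 7535 mod 17 = 4, 7535 mod 5 = 0, 7535 mod 8 = 7, 7535 mod 19 = 11.

x ≡ 7535 (mod 12920).


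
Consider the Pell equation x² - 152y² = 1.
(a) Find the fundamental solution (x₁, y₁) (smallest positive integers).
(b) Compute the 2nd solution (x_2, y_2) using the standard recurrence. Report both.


Step 1: Find the fundamental solution (x₁, y₁) of x² - 152y² = 1.
  Expand √152 as a continued fraction. a₀ = ⌊√152⌋ = 12; iterate m_{k+1} = d_k·a_k − m_k, d_{k+1} = (152 − m_{k+1}²)/d_k, a_{k+1} = ⌊(a₀ + m_{k+1})/d_{k+1}⌋ (starting m₀ = 0, d₀ = 1), with convergents p_k = a_k·p_{k-1} + p_{k-2}, q_k = a_k·q_{k-1} + q_{k-2} (p₋₁ = 1, q₋₁ = 0):
  k = 0: a₀ = 12; p₀/q₀ = 12/1; p₀² − 152·q₀² = 144 − 152 = -8.
  k = 1: m = 12, d = 8, a = ⌊(12 + 12)/8⌋ = 3; p/q = (3·12 + 1)/(3·1 + 0) = 37/3; p² − 152·q² = 1369 − 1368 = 1.
  The first convergent with p² − 152·q² = 1 gives the fundamental solution (x₁, y₁) = (37, 3).
Step 2: Apply the recurrence (x_{n+1}, y_{n+1}) = (x₁x_n + 152y₁y_n, x₁y_n + y₁x_n) repeatedly.
  From (x_1, y_1) = (37, 3): x_2 = 37·37 + 152·3·3 = 2737; y_2 = 37·3 + 3·37 = 222.
Step 3: Verify x_2² - 152·y_2² = 7491169 - 7491168 = 1 (should be 1). ✓

(x_1, y_1) = (37, 3); (x_2, y_2) = (2737, 222).


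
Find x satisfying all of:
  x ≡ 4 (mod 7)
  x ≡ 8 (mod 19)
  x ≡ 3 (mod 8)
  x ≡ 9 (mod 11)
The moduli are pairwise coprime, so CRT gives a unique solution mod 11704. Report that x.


Product of moduli M = 7 · 19 · 8 · 11 = 11704.
Merge one congruence at a time:
  Start: x ≡ 4 (mod 7).
  Combine with x ≡ 8 (mod 19); new modulus lcm = 133.
    Write x = 4 + 7·t and substitute into x ≡ 8 (mod 19): 7·t ≡ 8 − 4 = 4 (mod 19).
    The inverse of 7 mod 19 is 11 (since 7·11 = 77 = 4·19 + 1), so t ≡ 11·4 = 44 ≡ 6 (mod 19).
    Then x = 4 + 7·6 = 46, valid modulo lcm(7, 19) = 133: x ≡ 46 (mod 133).
  Combine with x ≡ 3 (mod 8); new modulus lcm = 1064.
    Write x = 46 + 133·t and substitute into x ≡ 3 (mod 8): 133·t ≡ 3 − 46 = -43 (mod 8).
    Reduce coefficients mod 8: 5·t ≡ 5 (mod 8).
    The inverse of 5 mod 8 is 5 (since 5·5 = 25 = 3·8 + 1), so t ≡ 5·5 = 25 ≡ 1 (mod 8).
    Then x = 46 + 133·1 = 179, valid modulo lcm(133, 8) = 1064: x ≡ 179 (mod 1064).
  Combine with x ≡ 9 (mod 11); new modulus lcm = 11704.
    Write x = 179 + 1064·t and substitute into x ≡ 9 (mod 11): 1064·t ≡ 9 − 179 = -170 (mod 11).
    Reduce coefficients mod 11: 8·t ≡ 6 (mod 11).
    The inverse of 8 mod 11 is 7 (since 8·7 = 56 = 5·11 + 1), so t ≡ 7·6 = 42 ≡ 9 (mod 11).
    Then x = 179 + 1064·9 = 9755, valid modulo lcm(1064, 11) = 11704: x ≡ 9755 (mod 11704).
Verify against each original: 9755 mod 7 = 4, 9755 mod 19 = 8, 9755 mod 8 = 3, 9755 mod 11 = 9.

x ≡ 9755 (mod 11704).


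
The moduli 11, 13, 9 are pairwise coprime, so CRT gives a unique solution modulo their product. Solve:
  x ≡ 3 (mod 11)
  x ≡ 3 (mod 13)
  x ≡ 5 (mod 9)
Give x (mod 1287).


Moduli 11, 13, 9 are pairwise coprime; by CRT there is a unique solution modulo M = 11 · 13 · 9 = 1287.
Solve pairwise, accumulating the modulus:
  Start with x ≡ 3 (mod 11).
  Combine with x ≡ 3 (mod 13): since gcd(11, 13) = 1, we get a unique residue mod 143.
    Write x = 3 + 11·t and substitute into x ≡ 3 (mod 13): 11·t ≡ 3 − 3 = 0 (mod 13).
    The inverse of 11 mod 13 is 6 (since 11·6 = 66 = 5·13 + 1), so t ≡ 6·0 = 0 ≡ 0 (mod 13).
    Then x = 3 + 11·0 = 3, valid modulo lcm(11, 13) = 143: x ≡ 3 (mod 143).
  Combine with x ≡ 5 (mod 9): since gcd(143, 9) = 1, we get a unique residue mod 1287.
    Write x = 3 + 143·t and substitute into x ≡ 5 (mod 9): 143·t ≡ 5 − 3 = 2 (mod 9).
    Reduce coefficients mod 9: 8·t ≡ 2 (mod 9).
    The inverse of 8 mod 9 is 8 (since 8·8 = 64 = 7·9 + 1), so t ≡ 8·2 = 16 ≡ 7 (mod 9).
    Then x = 3 + 143·7 = 1004, valid modulo lcm(143, 9) = 1287: x ≡ 1004 (mod 1287).
Verify: 1004 mod 11 = 3 ✓, 1004 mod 13 = 3 ✓, 1004 mod 9 = 5 ✓.

x ≡ 1004 (mod 1287).


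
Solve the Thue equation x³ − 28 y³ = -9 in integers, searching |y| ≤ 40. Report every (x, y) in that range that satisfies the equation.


The equation is x³ - 28y³ = -9. For fixed y, x³ = 28·y³ − 9, so a solution requires the RHS to be a perfect cube.
Strategy: iterate y from -40 to 40, compute RHS = 28·y³ − 9, and check whether it is a (positive or negative) perfect cube.
Check small values of y:
  y = 0: RHS = -9 is not a perfect cube.
  y = 1: RHS = 19 is not a perfect cube.
  y = -1: RHS = -37 is not a perfect cube.
  y = 2: RHS = 215 is not a perfect cube.
  y = -2: RHS = -233 is not a perfect cube.
  y = 3: RHS = 747 is not a perfect cube.
  y = -3: RHS = -765 is not a perfect cube.
Continuing the search up to |y| = 40 finds no solutions either.
No (x, y) in the scanned range satisfies the equation.

No integer solutions with |y| ≤ 40.


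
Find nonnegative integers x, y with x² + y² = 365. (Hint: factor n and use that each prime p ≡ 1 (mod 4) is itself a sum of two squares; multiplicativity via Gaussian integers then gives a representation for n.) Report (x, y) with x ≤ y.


Step 1: Factor n = 365 = 5 · 73.
Step 2: Check the mod-4 condition on each prime factor: 5 ≡ 1 (mod 4), exponent 1; 73 ≡ 1 (mod 4), exponent 1.
All primes ≡ 3 (mod 4) appear to even exponent (or don't appear), so by the two-squares theorem n IS expressible as a sum of two squares.
Step 3: Build a representation. Here n = 5 · 73 is a product of primes ≡ 1 (mod 4). Each prime p ≡ 1 (mod 4) is itself a sum of two squares; find a² by testing p − a² for a perfect square:
  5: 5 − 1² = 4 = 2² ⇒ 5 = 1² + 2².
  73: 73 − 1² = 72, 73 − 2² = 69, 73 − 3² = 64 = 8² ⇒ 73 = 3² + 8².
  Combine using the Brahmagupta–Fibonacci identity (a² + b²)(c² + d²) = (ac − bd)² + (ad + bc)² = (ac + bd)² + (ad − bc)²:
  5 · 73 = 365: from (1² + 2²)(3² + 8²), take (1·3 − 2·8, 1·8 + 2·3) = (3 − 16, 8 + 6) = (-13, 14); dropping signs (only squares matter) gives (13, 14); check 13² + 14² = 169 + 196 = 365 ✓.
Step 4: Order so x ≤ y and verify: 13² + 14² = 169 + 196 = 365 = n. ✓

n = 365 = 13² + 14² (one valid representation with x ≤ y).


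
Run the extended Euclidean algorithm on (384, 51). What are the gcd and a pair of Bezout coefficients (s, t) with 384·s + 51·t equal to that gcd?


Euclidean algorithm on (384, 51) — divide until remainder is 0:
  384 = 7 · 51 + 27
  51 = 1 · 27 + 24
  27 = 1 · 24 + 3
  24 = 8 · 3 + 0
gcd(384, 51) = 3.
Track Bezout coefficients alongside the remainders: start with r₀ = 384 = a·1 + b·0 (s = 1, t = 0) and r₁ = 51 = a·0 + b·1 (s = 0, t = 1); each new remainder r_{k+1} = r_{k-1} − q_k·r_k inherits s_{k+1} = s_{k-1} − q_k·s_k, t_{k+1} = t_{k-1} − q_k·t_k, so r_k = a·s_k + b·t_k at every step:
  q = 7: r = 27, s = 1 − 7·0 = 1, t = 0 − 7·1 = -7  (check: 384·1 + 51·(-7) = 27)
  q = 1: r = 24, s = 0 − 1·1 = -1, t = 1 − 1·(-7) = 8  (check: 384·(-1) + 51·8 = 24)
  q = 1: r = 3, s = 1 − 1·(-1) = 2, t = -7 − 1·8 = -15  (check: 384·2 + 51·(-15) = 3)
The row with r = 3 (the gcd) gives the Bezout coefficients s = 2, t = -15.
Result: 384 · (2) + 51 · (-15) = 3.

gcd(384, 51) = 3; s = 2, t = -15 (check: 384·2 + 51·(-15) = 3).
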